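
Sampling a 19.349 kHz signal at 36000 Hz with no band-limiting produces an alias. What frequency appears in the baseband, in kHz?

Nyquist = 36,000/2 = 18,000 Hz; 19,349 Hz exceeds it.
Alias = |19,349 − 1×36,000| = |19,349 − 36,000| = 16,651 Hz = 16.651 kHz.

16.651 kHz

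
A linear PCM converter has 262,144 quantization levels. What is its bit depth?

log2(262,144) = 18.

18 bits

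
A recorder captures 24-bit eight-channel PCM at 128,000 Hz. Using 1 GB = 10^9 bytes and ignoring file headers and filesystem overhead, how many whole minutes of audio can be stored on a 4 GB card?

21 minutes

Uncompressed byte rate = 128,000 × 3 × 8 = 3,072,000 bytes/s.
Capacity = 4 × 1,000,000,000 = 4,000,000,000 bytes.
4,000,000,000 / 3,072,000 ≈ 1302.08 s → 21 minutes.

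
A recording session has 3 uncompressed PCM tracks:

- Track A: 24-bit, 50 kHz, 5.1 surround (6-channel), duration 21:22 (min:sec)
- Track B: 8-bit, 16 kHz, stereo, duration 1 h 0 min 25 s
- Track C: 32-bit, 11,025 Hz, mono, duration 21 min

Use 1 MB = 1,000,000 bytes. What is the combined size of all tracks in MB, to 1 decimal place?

Track A: 21:22 (min:sec) = 1,282 s; 50,000 × 1,282 × 3 × 6 = 1,153,800,000 bytes.
Track B: 1 h 0 min 25 s = 3,625 s; 16,000 × 3,625 × 1 × 2 = 116,000,000 bytes.
Track C: 21 min = 1,260 s; 11,025 × 1,260 × 4 × 1 = 55,566,000 bytes.
Total = 1,325,366,000 bytes = 1325.4 MB.

1325.4 MB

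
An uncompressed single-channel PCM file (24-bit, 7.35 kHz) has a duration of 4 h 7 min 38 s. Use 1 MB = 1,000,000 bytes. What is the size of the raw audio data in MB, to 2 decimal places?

327.62 MB

Duration = 4 h 7 min 38 s = 14,858 s.
Bytes = 7,350 samples/s × 14,858 s × 3 bytes/sample × 1 ch = 327,618,900 bytes.
327,618,900 / 1,000,000 = 327.62 MB.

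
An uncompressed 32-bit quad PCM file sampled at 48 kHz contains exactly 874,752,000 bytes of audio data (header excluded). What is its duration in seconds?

Byte rate = 48,000 × 4 × 4 = 768,000 bytes/s.
Duration = 874,752,000 / 768,000 = 1,139 s.

1,139 seconds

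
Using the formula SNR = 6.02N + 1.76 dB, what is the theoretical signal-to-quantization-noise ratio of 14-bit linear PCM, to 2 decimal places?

6.02 × 14 + 1.76 = 86.04 dB.

86.04 dB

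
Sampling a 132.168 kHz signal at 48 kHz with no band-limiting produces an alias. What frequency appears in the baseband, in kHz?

11.832 kHz

Nyquist = 48,000/2 = 24,000 Hz; 132,168 Hz exceeds it.
Alias = |132,168 − 3×48,000| = |132,168 − 144,000| = 11,832 Hz = 11.832 kHz.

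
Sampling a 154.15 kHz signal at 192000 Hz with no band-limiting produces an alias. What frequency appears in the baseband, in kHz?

Nyquist = 192,000/2 = 96,000 Hz; 154,150 Hz exceeds it.
Alias = |154,150 − 1×192,000| = |154,150 − 192,000| = 37,850 Hz = 37.85 kHz.

37.85 kHz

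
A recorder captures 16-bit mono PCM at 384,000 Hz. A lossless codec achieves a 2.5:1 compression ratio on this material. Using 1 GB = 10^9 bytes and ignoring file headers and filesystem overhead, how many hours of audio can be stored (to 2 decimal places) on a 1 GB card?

0.90 hours

Uncompressed byte rate = 384,000 × 2 × 1 = 768,000 bytes/s.
After 2.5:1 compression, effective rate ≈ 307200 bytes/s.
Capacity = 1 × 1,000,000,000 = 1,000,000,000 bytes.
1,000,000,000 / effective rate ≈ 3255.21 s → 0.90 hours.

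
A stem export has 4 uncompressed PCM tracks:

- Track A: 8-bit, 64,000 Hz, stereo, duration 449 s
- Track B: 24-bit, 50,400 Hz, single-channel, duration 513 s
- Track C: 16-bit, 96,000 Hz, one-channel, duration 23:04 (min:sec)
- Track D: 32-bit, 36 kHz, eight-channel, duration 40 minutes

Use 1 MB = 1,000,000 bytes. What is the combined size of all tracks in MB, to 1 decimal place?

Track A: 64,000 × 449 × 1 × 2 = 57,472,000 bytes.
Track B: 50,400 × 513 × 3 × 1 = 77,565,600 bytes.
Track C: 23:04 (min:sec) = 1,384 s; 96,000 × 1,384 × 2 × 1 = 265,728,000 bytes.
Track D: 40 minutes = 2,400 s; 36,000 × 2,400 × 4 × 8 = 2,764,800,000 bytes.
Total = 3,165,565,600 bytes = 3165.6 MB.

3165.6 MB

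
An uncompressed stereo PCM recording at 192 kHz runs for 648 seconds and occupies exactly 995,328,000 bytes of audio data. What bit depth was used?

32 bits

Bytes per sample = 995,328,000 / (192,000 × 648 × 2) = 995,328,000 / 248,832,000 = 4.
Bit depth = 4 × 8 = 32 bits.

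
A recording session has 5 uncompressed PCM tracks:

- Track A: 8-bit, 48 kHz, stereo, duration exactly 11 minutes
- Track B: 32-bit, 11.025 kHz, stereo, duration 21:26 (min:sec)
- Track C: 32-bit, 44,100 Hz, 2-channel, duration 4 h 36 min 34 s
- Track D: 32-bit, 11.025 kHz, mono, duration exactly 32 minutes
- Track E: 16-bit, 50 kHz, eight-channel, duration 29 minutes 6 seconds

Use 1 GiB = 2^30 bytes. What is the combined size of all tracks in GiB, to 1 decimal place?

Track A: exactly 11 minutes = 660 s; 48,000 × 660 × 1 × 2 = 63,360,000 bytes.
Track B: 21:26 (min:sec) = 1,286 s; 11,025 × 1,286 × 4 × 2 = 113,425,200 bytes.
Track C: 4 h 36 min 34 s = 16,594 s; 44,100 × 16,594 × 4 × 2 = 5,854,363,200 bytes.
Track D: exactly 32 minutes = 1,920 s; 11,025 × 1,920 × 4 × 1 = 84,672,000 bytes.
Track E: 29 minutes 6 seconds = 1,746 s; 50,000 × 1,746 × 2 × 8 = 1,396,800,000 bytes.
Total = 7,512,620,400 bytes = 7.0 GiB.

7.0 GiB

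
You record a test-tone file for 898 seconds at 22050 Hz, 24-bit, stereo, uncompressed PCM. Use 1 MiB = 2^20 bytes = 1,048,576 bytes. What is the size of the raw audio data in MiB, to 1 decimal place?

113.3 MiB

Bytes = 22,050 samples/s × 898 s × 3 bytes/sample × 2 ch = 118,805,400 bytes.
118,805,400 / 1,048,576 = 113.3 MiB.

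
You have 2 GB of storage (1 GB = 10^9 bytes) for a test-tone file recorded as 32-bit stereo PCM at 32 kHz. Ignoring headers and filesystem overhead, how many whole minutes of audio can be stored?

130 minutes

Uncompressed byte rate = 32,000 × 4 × 2 = 256,000 bytes/s.
Capacity = 2 × 1,000,000,000 = 2,000,000,000 bytes.
2,000,000,000 / 256,000 ≈ 7812.5 s → 130 minutes.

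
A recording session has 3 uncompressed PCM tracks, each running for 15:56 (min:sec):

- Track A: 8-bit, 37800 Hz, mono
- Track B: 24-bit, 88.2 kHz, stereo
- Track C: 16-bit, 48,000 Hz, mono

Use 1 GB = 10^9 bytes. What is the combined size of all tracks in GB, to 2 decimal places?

0.63 GB

15:56 (min:sec) = 956 s.
Track A: 37,800 × 956 × 1 × 1 = 36,136,800 bytes.
Track B: 88,200 × 956 × 3 × 2 = 505,915,200 bytes.
Track C: 48,000 × 956 × 2 × 1 = 91,776,000 bytes.
Total = 633,828,000 bytes = 0.63 GB.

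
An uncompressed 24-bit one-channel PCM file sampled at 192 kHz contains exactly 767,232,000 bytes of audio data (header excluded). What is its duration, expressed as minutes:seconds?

22:12

Byte rate = 192,000 × 3 × 1 = 576,000 bytes/s.
Duration = 767,232,000 / 576,000 = 1,332 s.
1,332 s = 22:12.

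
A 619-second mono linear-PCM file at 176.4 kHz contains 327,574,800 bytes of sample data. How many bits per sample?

24 bits

Bytes per sample = 327,574,800 / (176,400 × 619 × 1) = 327,574,800 / 109,191,600 = 3.
Bit depth = 3 × 8 = 24 bits.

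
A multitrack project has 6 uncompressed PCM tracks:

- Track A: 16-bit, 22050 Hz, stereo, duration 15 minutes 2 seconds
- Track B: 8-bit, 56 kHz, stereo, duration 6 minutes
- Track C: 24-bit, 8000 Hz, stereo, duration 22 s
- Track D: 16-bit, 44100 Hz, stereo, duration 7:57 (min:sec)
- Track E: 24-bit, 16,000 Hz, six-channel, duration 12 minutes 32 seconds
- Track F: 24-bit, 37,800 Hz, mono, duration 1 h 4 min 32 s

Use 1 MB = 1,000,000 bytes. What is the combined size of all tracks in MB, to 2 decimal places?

Track A: 15 minutes 2 seconds = 902 s; 22,050 × 902 × 2 × 2 = 79,556,400 bytes.
Track B: 6 minutes = 360 s; 56,000 × 360 × 1 × 2 = 40,320,000 bytes.
Track C: 8,000 × 22 × 3 × 2 = 1,056,000 bytes.
Track D: 7:57 (min:sec) = 477 s; 44,100 × 477 × 2 × 2 = 84,142,800 bytes.
Track E: 12 minutes 32 seconds = 752 s; 16,000 × 752 × 3 × 6 = 216,576,000 bytes.
Track F: 1 h 4 min 32 s = 3,872 s; 37,800 × 3,872 × 3 × 1 = 439,084,800 bytes.
Total = 860,736,000 bytes = 860.74 MB.

860.74 MB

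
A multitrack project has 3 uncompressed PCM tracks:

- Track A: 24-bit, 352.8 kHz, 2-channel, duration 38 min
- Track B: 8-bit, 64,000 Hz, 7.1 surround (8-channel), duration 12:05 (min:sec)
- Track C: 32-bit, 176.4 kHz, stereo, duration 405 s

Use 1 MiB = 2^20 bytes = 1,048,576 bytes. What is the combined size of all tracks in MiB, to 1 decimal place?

Track A: 38 min = 2,280 s; 352,800 × 2,280 × 3 × 2 = 4,826,304,000 bytes.
Track B: 12:05 (min:sec) = 725 s; 64,000 × 725 × 1 × 8 = 371,200,000 bytes.
Track C: 176,400 × 405 × 4 × 2 = 571,536,000 bytes.
Total = 5,769,040,000 bytes = 5501.8 MiB.

5501.8 MiB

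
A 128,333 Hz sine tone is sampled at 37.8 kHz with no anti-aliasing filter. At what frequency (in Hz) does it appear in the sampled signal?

14,933 Hz

Nyquist = 37,800/2 = 18,900 Hz; 128,333 Hz exceeds it.
Alias = |128,333 − 3×37,800| = |128,333 − 113,400| = 14,933 Hz.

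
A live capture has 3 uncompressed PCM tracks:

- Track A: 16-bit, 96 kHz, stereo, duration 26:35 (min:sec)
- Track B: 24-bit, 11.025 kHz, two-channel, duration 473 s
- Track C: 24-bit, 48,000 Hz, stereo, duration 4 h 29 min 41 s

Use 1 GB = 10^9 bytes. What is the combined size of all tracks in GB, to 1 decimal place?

5.3 GB

Track A: 26:35 (min:sec) = 1,595 s; 96,000 × 1,595 × 2 × 2 = 612,480,000 bytes.
Track B: 11,025 × 473 × 3 × 2 = 31,288,950 bytes.
Track C: 4 h 29 min 41 s = 16,181 s; 48,000 × 16,181 × 3 × 2 = 4,660,128,000 bytes.
Total = 5,303,896,950 bytes = 5.3 GB.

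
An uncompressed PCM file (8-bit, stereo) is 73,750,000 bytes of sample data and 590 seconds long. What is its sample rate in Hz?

Bytes = sample_rate × seconds × bytes_per_sample × channels.
sample_rate = 73,750,000 / (590 × 1 × 2) = 73,750,000 / 1,180 = 62,500 Hz.

62,500 Hz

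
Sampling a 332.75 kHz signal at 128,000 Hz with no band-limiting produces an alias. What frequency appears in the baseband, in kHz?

51.25 kHz

Nyquist = 128,000/2 = 64,000 Hz; 332,750 Hz exceeds it.
Alias = |332,750 − 3×128,000| = |332,750 − 384,000| = 51,250 Hz = 51.25 kHz.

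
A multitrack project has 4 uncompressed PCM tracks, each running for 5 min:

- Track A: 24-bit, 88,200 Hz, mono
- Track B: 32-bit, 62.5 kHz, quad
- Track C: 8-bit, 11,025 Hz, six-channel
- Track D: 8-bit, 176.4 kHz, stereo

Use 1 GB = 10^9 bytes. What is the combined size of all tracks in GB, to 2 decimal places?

5 min = 300 s.
Track A: 88,200 × 300 × 3 × 1 = 79,380,000 bytes.
Track B: 62,500 × 300 × 4 × 4 = 300,000,000 bytes.
Track C: 11,025 × 300 × 1 × 6 = 19,845,000 bytes.
Track D: 176,400 × 300 × 1 × 2 = 105,840,000 bytes.
Total = 505,065,000 bytes = 0.51 GB.

0.51 GB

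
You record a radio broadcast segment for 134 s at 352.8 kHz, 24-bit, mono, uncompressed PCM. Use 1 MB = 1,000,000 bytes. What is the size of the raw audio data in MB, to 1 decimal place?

Bytes = 352,800 samples/s × 134 s × 3 bytes/sample × 1 ch = 141,825,600 bytes.
141,825,600 / 1,000,000 = 141.8 MB.

141.8 MB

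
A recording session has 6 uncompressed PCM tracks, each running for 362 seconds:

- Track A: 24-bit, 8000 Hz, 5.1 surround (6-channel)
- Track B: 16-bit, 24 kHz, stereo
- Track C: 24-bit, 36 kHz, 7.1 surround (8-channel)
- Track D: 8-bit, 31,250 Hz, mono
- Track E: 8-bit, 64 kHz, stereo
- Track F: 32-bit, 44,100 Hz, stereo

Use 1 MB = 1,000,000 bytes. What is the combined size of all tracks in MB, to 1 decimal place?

585.0 MB

Track A: 8,000 × 362 × 3 × 6 = 52,128,000 bytes.
Track B: 24,000 × 362 × 2 × 2 = 34,752,000 bytes.
Track C: 36,000 × 362 × 3 × 8 = 312,768,000 bytes.
Track D: 31,250 × 362 × 1 × 1 = 11,312,500 bytes.
Track E: 64,000 × 362 × 1 × 2 = 46,336,000 bytes.
Track F: 44,100 × 362 × 4 × 2 = 127,713,600 bytes.
Total = 585,010,100 bytes = 585.0 MB.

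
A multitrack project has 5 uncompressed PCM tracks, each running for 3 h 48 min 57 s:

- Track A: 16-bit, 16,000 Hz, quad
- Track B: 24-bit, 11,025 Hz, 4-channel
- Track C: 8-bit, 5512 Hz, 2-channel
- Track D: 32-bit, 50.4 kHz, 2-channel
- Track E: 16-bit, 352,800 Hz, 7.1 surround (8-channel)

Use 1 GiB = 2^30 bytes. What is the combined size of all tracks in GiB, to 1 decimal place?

3 h 48 min 57 s = 13,737 s.
Track A: 16,000 × 13,737 × 2 × 4 = 1,758,336,000 bytes.
Track B: 11,025 × 13,737 × 3 × 4 = 1,817,405,100 bytes.
Track C: 5,512 × 13,737 × 1 × 2 = 151,436,688 bytes.
Track D: 50,400 × 13,737 × 4 × 2 = 5,538,758,400 bytes.
Track E: 352,800 × 13,737 × 2 × 8 = 77,542,617,600 bytes.
Total = 86,808,553,788 bytes = 80.8 GiB.

80.8 GiB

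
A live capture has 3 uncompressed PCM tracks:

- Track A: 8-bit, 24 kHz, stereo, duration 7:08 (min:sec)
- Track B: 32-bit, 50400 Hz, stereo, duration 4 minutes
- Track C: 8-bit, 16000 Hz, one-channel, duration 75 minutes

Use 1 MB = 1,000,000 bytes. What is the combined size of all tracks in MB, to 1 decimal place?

Track A: 7:08 (min:sec) = 428 s; 24,000 × 428 × 1 × 2 = 20,544,000 bytes.
Track B: 4 minutes = 240 s; 50,400 × 240 × 4 × 2 = 96,768,000 bytes.
Track C: 75 minutes = 4,500 s; 16,000 × 4,500 × 1 × 1 = 72,000,000 bytes.
Total = 189,312,000 bytes = 189.3 MB.

189.3 MB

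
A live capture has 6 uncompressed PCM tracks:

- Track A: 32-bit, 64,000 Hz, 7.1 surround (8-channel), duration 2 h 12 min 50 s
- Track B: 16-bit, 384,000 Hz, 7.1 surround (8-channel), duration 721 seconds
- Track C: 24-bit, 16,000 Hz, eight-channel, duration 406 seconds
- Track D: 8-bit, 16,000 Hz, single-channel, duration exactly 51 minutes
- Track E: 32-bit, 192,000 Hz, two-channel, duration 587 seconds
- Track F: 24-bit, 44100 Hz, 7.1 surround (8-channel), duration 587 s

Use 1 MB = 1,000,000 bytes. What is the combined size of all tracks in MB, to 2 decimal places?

22480.16 MB

Track A: 2 h 12 min 50 s = 7,970 s; 64,000 × 7,970 × 4 × 8 = 16,322,560,000 bytes.
Track B: 384,000 × 721 × 2 × 8 = 4,429,824,000 bytes.
Track C: 16,000 × 406 × 3 × 8 = 155,904,000 bytes.
Track D: exactly 51 minutes = 3,060 s; 16,000 × 3,060 × 1 × 1 = 48,960,000 bytes.
Track E: 192,000 × 587 × 4 × 2 = 901,632,000 bytes.
Track F: 44,100 × 587 × 3 × 8 = 621,280,800 bytes.
Total = 22,480,160,800 bytes = 22480.16 MB.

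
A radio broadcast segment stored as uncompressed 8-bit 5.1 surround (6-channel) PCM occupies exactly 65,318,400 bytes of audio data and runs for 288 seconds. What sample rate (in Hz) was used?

Bytes = sample_rate × seconds × bytes_per_sample × channels.
sample_rate = 65,318,400 / (288 × 1 × 6) = 65,318,400 / 1,728 = 37,800 Hz.

37,800 Hz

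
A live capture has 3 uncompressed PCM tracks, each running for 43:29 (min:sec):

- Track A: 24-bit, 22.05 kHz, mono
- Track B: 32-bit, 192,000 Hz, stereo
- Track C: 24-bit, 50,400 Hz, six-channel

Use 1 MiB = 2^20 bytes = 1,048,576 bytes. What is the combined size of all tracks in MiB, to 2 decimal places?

6243.60 MiB

43:29 (min:sec) = 2,609 s.
Track A: 22,050 × 2,609 × 3 × 1 = 172,585,350 bytes.
Track B: 192,000 × 2,609 × 4 × 2 = 4,007,424,000 bytes.
Track C: 50,400 × 2,609 × 3 × 6 = 2,366,884,800 bytes.
Total = 6,546,894,150 bytes = 6243.60 MiB.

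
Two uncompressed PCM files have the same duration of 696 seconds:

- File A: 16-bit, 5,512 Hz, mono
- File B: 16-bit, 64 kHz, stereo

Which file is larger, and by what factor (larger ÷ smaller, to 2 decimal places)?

File A: 5,512 × 2 × 1 = 11,024 bytes/s.
File B: 64,000 × 2 × 2 = 256,000 bytes/s.
File B is larger; ratio = 178,176,000 / 7,672,704 = 23.22.

File B, by a factor of 23.22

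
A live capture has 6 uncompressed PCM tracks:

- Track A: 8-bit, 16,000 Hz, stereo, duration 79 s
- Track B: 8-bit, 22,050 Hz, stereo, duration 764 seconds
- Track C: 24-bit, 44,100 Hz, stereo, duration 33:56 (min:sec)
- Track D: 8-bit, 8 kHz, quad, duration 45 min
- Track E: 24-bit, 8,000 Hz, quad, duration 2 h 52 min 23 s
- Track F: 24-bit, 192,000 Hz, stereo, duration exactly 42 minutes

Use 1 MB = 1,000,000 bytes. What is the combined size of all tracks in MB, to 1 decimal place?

4557.3 MB

Track A: 16,000 × 79 × 1 × 2 = 2,528,000 bytes.
Track B: 22,050 × 764 × 1 × 2 = 33,692,400 bytes.
Track C: 33:56 (min:sec) = 2,036 s; 44,100 × 2,036 × 3 × 2 = 538,725,600 bytes.
Track D: 45 min = 2,700 s; 8,000 × 2,700 × 1 × 4 = 86,400,000 bytes.
Track E: 2 h 52 min 23 s = 10,343 s; 8,000 × 10,343 × 3 × 4 = 992,928,000 bytes.
Track F: exactly 42 minutes = 2,520 s; 192,000 × 2,520 × 3 × 2 = 2,903,040,000 bytes.
Total = 4,557,314,000 bytes = 4557.3 MB.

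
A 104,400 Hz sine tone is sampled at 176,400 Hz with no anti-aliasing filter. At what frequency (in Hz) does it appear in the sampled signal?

Nyquist = 176,400/2 = 88,200 Hz; 104,400 Hz exceeds it.
Alias = |104,400 − 1×176,400| = |104,400 − 176,400| = 72,000 Hz.

72,000 Hz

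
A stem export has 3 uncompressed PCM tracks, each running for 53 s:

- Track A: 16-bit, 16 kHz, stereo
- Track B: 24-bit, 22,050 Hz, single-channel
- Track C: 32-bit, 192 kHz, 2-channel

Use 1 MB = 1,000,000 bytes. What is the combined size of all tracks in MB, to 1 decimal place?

88.3 MB

Track A: 16,000 × 53 × 2 × 2 = 3,392,000 bytes.
Track B: 22,050 × 53 × 3 × 1 = 3,505,950 bytes.
Track C: 192,000 × 53 × 4 × 2 = 81,408,000 bytes.
Total = 88,305,950 bytes = 88.3 MB.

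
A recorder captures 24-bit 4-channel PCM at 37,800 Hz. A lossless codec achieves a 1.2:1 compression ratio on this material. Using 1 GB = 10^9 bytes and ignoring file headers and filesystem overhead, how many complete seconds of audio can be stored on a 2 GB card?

5,291 seconds

Uncompressed byte rate = 37,800 × 3 × 4 = 453,600 bytes/s.
After 1.2:1 compression, effective rate ≈ 378000 bytes/s.
Capacity = 2 × 1,000,000,000 = 2,000,000,000 bytes.
2,000,000,000 / effective rate ≈ 5291.01 s → 5,291 seconds.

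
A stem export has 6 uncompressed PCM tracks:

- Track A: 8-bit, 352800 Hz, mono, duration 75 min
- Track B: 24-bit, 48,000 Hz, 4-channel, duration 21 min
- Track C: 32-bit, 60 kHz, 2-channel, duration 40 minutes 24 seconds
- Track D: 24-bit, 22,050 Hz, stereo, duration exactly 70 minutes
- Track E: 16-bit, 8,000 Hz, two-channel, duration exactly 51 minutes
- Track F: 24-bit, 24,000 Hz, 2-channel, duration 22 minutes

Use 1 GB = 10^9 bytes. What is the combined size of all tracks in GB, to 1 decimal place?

4.3 GB

Track A: 75 min = 4,500 s; 352,800 × 4,500 × 1 × 1 = 1,587,600,000 bytes.
Track B: 21 min = 1,260 s; 48,000 × 1,260 × 3 × 4 = 725,760,000 bytes.
Track C: 40 minutes 24 seconds = 2,424 s; 60,000 × 2,424 × 4 × 2 = 1,163,520,000 bytes.
Track D: exactly 70 minutes = 4,200 s; 22,050 × 4,200 × 3 × 2 = 555,660,000 bytes.
Track E: exactly 51 minutes = 3,060 s; 8,000 × 3,060 × 2 × 2 = 97,920,000 bytes.
Track F: 22 minutes = 1,320 s; 24,000 × 1,320 × 3 × 2 = 190,080,000 bytes.
Total = 4,320,540,000 bytes = 4.3 GB.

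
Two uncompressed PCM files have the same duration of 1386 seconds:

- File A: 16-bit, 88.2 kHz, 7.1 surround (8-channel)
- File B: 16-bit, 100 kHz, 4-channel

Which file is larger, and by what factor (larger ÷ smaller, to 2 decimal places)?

File A, by a factor of 1.76

File A: 88,200 × 2 × 8 = 1,411,200 bytes/s.
File B: 100,000 × 2 × 4 = 800,000 bytes/s.
File A is larger; ratio = 1,955,923,200 / 1,108,800,000 = 1.76.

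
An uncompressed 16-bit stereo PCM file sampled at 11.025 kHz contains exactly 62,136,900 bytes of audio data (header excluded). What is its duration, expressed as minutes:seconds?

Byte rate = 11,025 × 2 × 2 = 44,100 bytes/s.
Duration = 62,136,900 / 44,100 = 1,409 s.
1,409 s = 23:29.

23:29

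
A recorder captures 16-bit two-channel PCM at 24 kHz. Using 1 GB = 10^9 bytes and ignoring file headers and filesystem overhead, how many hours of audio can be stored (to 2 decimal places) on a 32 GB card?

Uncompressed byte rate = 24,000 × 2 × 2 = 96,000 bytes/s.
Capacity = 32 × 1,000,000,000 = 32,000,000,000 bytes.
32,000,000,000 / 96,000 ≈ 333333.33 s → 92.59 hours.

92.59 hours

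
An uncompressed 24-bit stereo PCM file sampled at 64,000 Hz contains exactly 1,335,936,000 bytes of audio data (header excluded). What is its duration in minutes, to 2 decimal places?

Byte rate = 64,000 × 3 × 2 = 384,000 bytes/s.
Duration = 1,335,936,000 / 384,000 = 3,479 s.
3,479 s / 60 = 57.98 minutes.

57.98 minutes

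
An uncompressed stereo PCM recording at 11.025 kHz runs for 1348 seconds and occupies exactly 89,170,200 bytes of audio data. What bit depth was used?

24 bits

Bytes per sample = 89,170,200 / (11,025 × 1,348 × 2) = 89,170,200 / 29,723,400 = 3.
Bit depth = 3 × 8 = 24 bits.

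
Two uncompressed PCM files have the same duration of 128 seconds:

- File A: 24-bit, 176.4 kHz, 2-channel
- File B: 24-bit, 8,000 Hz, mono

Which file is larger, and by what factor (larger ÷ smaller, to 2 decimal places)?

File A, by a factor of 44.10

File A: 176,400 × 3 × 2 = 1,058,400 bytes/s.
File B: 8,000 × 3 × 1 = 24,000 bytes/s.
File A is larger; ratio = 135,475,200 / 3,072,000 = 44.10.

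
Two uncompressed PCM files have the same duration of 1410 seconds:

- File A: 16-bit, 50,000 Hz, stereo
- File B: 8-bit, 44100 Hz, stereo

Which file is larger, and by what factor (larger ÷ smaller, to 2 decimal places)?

File A, by a factor of 2.27

File A: 50,000 × 2 × 2 = 200,000 bytes/s.
File B: 44,100 × 1 × 2 = 88,200 bytes/s.
File A is larger; ratio = 282,000,000 / 124,362,000 = 2.27.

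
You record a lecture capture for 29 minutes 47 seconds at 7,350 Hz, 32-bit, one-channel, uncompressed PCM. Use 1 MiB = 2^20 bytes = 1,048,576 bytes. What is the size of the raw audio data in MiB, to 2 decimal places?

Duration = 29 minutes 47 seconds = 1,787 s.
Bytes = 7,350 samples/s × 1,787 s × 4 bytes/sample × 1 ch = 52,537,800 bytes.
52,537,800 / 1,048,576 = 50.10 MiB.

50.10 MiB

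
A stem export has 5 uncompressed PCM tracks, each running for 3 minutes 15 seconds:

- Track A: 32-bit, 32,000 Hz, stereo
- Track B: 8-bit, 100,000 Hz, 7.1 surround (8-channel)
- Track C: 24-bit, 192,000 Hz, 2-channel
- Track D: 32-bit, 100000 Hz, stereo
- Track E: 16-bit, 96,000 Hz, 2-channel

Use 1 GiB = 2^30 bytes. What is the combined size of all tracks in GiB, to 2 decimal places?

3 minutes 15 seconds = 195 s.
Track A: 32,000 × 195 × 4 × 2 = 49,920,000 bytes.
Track B: 100,000 × 195 × 1 × 8 = 156,000,000 bytes.
Track C: 192,000 × 195 × 3 × 2 = 224,640,000 bytes.
Track D: 100,000 × 195 × 4 × 2 = 156,000,000 bytes.
Track E: 96,000 × 195 × 2 × 2 = 74,880,000 bytes.
Total = 661,440,000 bytes = 0.62 GiB.

0.62 GiB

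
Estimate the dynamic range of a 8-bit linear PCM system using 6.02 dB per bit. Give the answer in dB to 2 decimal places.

8 × 6.02 = 48.16 dB.

48.16 dB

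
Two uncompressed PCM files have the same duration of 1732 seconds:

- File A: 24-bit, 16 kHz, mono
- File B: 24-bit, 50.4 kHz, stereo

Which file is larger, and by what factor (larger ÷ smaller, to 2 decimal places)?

File A: 16,000 × 3 × 1 = 48,000 bytes/s.
File B: 50,400 × 3 × 2 = 302,400 bytes/s.
File B is larger; ratio = 523,756,800 / 83,136,000 = 6.30.

File B, by a factor of 6.30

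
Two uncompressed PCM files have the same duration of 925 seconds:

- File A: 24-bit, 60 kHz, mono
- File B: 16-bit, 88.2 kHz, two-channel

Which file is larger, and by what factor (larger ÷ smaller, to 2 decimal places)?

File A: 60,000 × 3 × 1 = 180,000 bytes/s.
File B: 88,200 × 2 × 2 = 352,800 bytes/s.
File B is larger; ratio = 326,340,000 / 166,500,000 = 1.96.

File B, by a factor of 1.96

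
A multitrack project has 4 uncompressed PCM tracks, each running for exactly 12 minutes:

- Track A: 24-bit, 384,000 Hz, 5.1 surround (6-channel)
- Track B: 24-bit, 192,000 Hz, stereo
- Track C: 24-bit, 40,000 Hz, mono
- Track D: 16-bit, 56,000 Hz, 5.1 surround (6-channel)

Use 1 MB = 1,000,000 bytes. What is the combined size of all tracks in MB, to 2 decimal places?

6376.32 MB

exactly 12 minutes = 720 s.
Track A: 384,000 × 720 × 3 × 6 = 4,976,640,000 bytes.
Track B: 192,000 × 720 × 3 × 2 = 829,440,000 bytes.
Track C: 40,000 × 720 × 3 × 1 = 86,400,000 bytes.
Track D: 56,000 × 720 × 2 × 6 = 483,840,000 bytes.
Total = 6,376,320,000 bytes = 6376.32 MB.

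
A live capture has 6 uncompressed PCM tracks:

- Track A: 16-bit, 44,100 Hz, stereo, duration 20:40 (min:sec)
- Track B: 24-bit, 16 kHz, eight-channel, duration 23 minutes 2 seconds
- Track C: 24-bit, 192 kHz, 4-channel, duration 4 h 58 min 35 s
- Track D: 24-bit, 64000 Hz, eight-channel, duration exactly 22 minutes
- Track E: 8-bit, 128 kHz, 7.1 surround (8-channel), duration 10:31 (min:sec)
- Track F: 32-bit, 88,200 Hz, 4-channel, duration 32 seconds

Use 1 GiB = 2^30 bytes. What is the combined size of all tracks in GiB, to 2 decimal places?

41.67 GiB

Track A: 20:40 (min:sec) = 1,240 s; 44,100 × 1,240 × 2 × 2 = 218,736,000 bytes.
Track B: 23 minutes 2 seconds = 1,382 s; 16,000 × 1,382 × 3 × 8 = 530,688,000 bytes.
Track C: 4 h 58 min 35 s = 17,915 s; 192,000 × 17,915 × 3 × 4 = 41,276,160,000 bytes.
Track D: exactly 22 minutes = 1,320 s; 64,000 × 1,320 × 3 × 8 = 2,027,520,000 bytes.
Track E: 10:31 (min:sec) = 631 s; 128,000 × 631 × 1 × 8 = 646,144,000 bytes.
Track F: 88,200 × 32 × 4 × 4 = 45,158,400 bytes.
Total = 44,744,406,400 bytes = 41.67 GiB.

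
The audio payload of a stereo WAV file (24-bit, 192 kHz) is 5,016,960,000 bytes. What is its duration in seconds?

4,355 seconds

Byte rate = 192,000 × 3 × 2 = 1,152,000 bytes/s.
Duration = 5,016,960,000 / 1,152,000 = 4,355 s.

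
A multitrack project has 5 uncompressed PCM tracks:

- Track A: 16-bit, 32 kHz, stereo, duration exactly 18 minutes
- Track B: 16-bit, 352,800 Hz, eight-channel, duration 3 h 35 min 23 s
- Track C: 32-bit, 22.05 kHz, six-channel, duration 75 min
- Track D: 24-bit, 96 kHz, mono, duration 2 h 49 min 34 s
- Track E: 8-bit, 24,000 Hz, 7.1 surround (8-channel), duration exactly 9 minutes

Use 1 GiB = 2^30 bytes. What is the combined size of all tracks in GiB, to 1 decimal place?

73.1 GiB

Track A: exactly 18 minutes = 1,080 s; 32,000 × 1,080 × 2 × 2 = 138,240,000 bytes.
Track B: 3 h 35 min 23 s = 12,923 s; 352,800 × 12,923 × 2 × 8 = 72,947,750,400 bytes.
Track C: 75 min = 4,500 s; 22,050 × 4,500 × 4 × 6 = 2,381,400,000 bytes.
Track D: 2 h 49 min 34 s = 10,174 s; 96,000 × 10,174 × 3 × 1 = 2,930,112,000 bytes.
Track E: exactly 9 minutes = 540 s; 24,000 × 540 × 1 × 8 = 103,680,000 bytes.
Total = 78,501,182,400 bytes = 73.1 GiB.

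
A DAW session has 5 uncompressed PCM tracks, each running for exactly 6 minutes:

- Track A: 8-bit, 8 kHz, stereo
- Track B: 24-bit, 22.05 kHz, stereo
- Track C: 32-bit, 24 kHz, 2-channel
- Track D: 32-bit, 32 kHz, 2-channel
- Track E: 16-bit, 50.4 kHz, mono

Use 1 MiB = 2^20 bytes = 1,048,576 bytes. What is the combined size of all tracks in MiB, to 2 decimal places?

exactly 6 minutes = 360 s.
Track A: 8,000 × 360 × 1 × 2 = 5,760,000 bytes.
Track B: 22,050 × 360 × 3 × 2 = 47,628,000 bytes.
Track C: 24,000 × 360 × 4 × 2 = 69,120,000 bytes.
Track D: 32,000 × 360 × 4 × 2 = 92,160,000 bytes.
Track E: 50,400 × 360 × 2 × 1 = 36,288,000 bytes.
Total = 250,956,000 bytes = 239.33 MiB.

239.33 MiB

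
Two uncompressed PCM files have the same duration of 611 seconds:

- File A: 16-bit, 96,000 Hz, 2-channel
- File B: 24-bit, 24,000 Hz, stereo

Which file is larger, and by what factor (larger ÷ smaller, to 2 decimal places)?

File A: 96,000 × 2 × 2 = 384,000 bytes/s.
File B: 24,000 × 3 × 2 = 144,000 bytes/s.
File A is larger; ratio = 234,624,000 / 87,984,000 = 2.67.

File A, by a factor of 2.67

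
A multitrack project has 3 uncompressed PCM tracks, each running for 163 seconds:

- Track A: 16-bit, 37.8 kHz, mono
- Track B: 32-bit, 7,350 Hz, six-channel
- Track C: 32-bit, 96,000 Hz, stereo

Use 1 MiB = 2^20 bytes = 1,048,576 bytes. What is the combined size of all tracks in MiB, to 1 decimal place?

Track A: 37,800 × 163 × 2 × 1 = 12,322,800 bytes.
Track B: 7,350 × 163 × 4 × 6 = 28,753,200 bytes.
Track C: 96,000 × 163 × 4 × 2 = 125,184,000 bytes.
Total = 166,260,000 bytes = 158.6 MiB.

158.6 MiB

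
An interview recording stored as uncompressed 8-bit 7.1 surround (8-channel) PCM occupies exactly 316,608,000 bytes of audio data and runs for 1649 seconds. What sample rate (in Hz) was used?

Bytes = sample_rate × seconds × bytes_per_sample × channels.
sample_rate = 316,608,000 / (1,649 × 1 × 8) = 316,608,000 / 13,192 = 24,000 Hz.

24,000 Hz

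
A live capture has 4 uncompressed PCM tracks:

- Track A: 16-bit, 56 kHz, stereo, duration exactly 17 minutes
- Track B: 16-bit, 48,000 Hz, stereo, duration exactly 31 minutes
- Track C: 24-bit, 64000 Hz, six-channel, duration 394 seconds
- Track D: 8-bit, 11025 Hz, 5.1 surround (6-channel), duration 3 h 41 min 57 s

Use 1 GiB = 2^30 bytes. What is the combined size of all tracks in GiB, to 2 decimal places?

Track A: exactly 17 minutes = 1,020 s; 56,000 × 1,020 × 2 × 2 = 228,480,000 bytes.
Track B: exactly 31 minutes = 1,860 s; 48,000 × 1,860 × 2 × 2 = 357,120,000 bytes.
Track C: 64,000 × 394 × 3 × 6 = 453,888,000 bytes.
Track D: 3 h 41 min 57 s = 13,317 s; 11,025 × 13,317 × 1 × 6 = 880,919,550 bytes.
Total = 1,920,407,550 bytes = 1.79 GiB.

1.79 GiB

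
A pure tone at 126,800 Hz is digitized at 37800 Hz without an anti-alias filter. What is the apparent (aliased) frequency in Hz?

Nyquist = 37,800/2 = 18,900 Hz; 126,800 Hz exceeds it.
Alias = |126,800 − 3×37,800| = |126,800 − 113,400| = 13,400 Hz.

13,400 Hz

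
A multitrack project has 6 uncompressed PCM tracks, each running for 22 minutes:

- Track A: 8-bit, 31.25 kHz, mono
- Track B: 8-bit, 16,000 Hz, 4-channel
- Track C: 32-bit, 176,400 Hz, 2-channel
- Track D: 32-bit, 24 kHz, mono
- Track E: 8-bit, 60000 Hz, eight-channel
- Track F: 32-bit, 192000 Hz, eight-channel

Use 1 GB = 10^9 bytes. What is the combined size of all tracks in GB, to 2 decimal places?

10.86 GB

22 minutes = 1,320 s.
Track A: 31,250 × 1,320 × 1 × 1 = 41,250,000 bytes.
Track B: 16,000 × 1,320 × 1 × 4 = 84,480,000 bytes.
Track C: 176,400 × 1,320 × 4 × 2 = 1,862,784,000 bytes.
Track D: 24,000 × 1,320 × 4 × 1 = 126,720,000 bytes.
Track E: 60,000 × 1,320 × 1 × 8 = 633,600,000 bytes.
Track F: 192,000 × 1,320 × 4 × 8 = 8,110,080,000 bytes.
Total = 10,858,914,000 bytes = 10.86 GB.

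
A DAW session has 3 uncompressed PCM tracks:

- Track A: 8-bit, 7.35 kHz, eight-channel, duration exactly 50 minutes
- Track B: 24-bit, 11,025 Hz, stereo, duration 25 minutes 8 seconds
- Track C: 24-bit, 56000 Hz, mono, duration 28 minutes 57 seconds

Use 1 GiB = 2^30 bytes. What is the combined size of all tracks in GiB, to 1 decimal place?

Track A: exactly 50 minutes = 3,000 s; 7,350 × 3,000 × 1 × 8 = 176,400,000 bytes.
Track B: 25 minutes 8 seconds = 1,508 s; 11,025 × 1,508 × 3 × 2 = 99,754,200 bytes.
Track C: 28 minutes 57 seconds = 1,737 s; 56,000 × 1,737 × 3 × 1 = 291,816,000 bytes.
Total = 567,970,200 bytes = 0.5 GiB.

0.5 GiB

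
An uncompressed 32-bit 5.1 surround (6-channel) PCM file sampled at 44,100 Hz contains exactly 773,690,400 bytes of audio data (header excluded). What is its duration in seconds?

731 seconds

Byte rate = 44,100 × 4 × 6 = 1,058,400 bytes/s.
Duration = 773,690,400 / 1,058,400 = 731 s.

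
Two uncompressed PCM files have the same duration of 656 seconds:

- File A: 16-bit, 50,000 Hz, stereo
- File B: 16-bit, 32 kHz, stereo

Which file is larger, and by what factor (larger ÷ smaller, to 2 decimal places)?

File A: 50,000 × 2 × 2 = 200,000 bytes/s.
File B: 32,000 × 2 × 2 = 128,000 bytes/s.
File A is larger; ratio = 131,200,000 / 83,968,000 = 1.56.

File A, by a factor of 1.56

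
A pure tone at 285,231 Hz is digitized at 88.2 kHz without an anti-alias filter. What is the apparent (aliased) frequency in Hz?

20,631 Hz

Nyquist = 88,200/2 = 44,100 Hz; 285,231 Hz exceeds it.
Alias = |285,231 − 3×88,200| = |285,231 − 264,600| = 20,631 Hz.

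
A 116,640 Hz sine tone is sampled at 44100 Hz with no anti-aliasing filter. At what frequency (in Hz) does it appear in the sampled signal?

15,660 Hz

Nyquist = 44,100/2 = 22,050 Hz; 116,640 Hz exceeds it.
Alias = |116,640 − 3×44,100| = |116,640 − 132,300| = 15,660 Hz.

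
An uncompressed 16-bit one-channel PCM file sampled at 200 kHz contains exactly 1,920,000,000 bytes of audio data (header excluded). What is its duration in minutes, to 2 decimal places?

80.00 minutes

Byte rate = 200,000 × 2 × 1 = 400,000 bytes/s.
Duration = 1,920,000,000 / 400,000 = 4,800 s.
4,800 s / 60 = 80.00 minutes.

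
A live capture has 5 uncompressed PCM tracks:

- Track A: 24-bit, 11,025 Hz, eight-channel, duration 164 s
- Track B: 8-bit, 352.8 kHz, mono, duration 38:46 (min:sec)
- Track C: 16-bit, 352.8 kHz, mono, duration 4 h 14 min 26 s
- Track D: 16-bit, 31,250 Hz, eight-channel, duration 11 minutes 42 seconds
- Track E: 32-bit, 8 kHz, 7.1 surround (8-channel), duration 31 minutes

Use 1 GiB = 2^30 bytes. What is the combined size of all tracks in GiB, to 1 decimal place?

Track A: 11,025 × 164 × 3 × 8 = 43,394,400 bytes.
Track B: 38:46 (min:sec) = 2,326 s; 352,800 × 2,326 × 1 × 1 = 820,612,800 bytes.
Track C: 4 h 14 min 26 s = 15,266 s; 352,800 × 15,266 × 2 × 1 = 10,771,689,600 bytes.
Track D: 11 minutes 42 seconds = 702 s; 31,250 × 702 × 2 × 8 = 351,000,000 bytes.
Track E: 31 minutes = 1,860 s; 8,000 × 1,860 × 4 × 8 = 476,160,000 bytes.
Total = 12,462,856,800 bytes = 11.6 GiB.

11.6 GiB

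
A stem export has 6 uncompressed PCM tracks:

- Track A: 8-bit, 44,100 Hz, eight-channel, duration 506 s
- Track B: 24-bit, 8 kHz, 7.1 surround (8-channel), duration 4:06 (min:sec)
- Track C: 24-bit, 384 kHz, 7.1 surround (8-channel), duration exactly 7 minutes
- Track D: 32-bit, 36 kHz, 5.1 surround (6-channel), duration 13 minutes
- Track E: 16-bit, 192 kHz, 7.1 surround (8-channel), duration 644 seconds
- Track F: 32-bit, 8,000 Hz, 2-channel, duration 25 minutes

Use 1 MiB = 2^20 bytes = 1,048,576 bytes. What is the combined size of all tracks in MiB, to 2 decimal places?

6527.67 MiB

Track A: 44,100 × 506 × 1 × 8 = 178,516,800 bytes.
Track B: 4:06 (min:sec) = 246 s; 8,000 × 246 × 3 × 8 = 47,232,000 bytes.
Track C: exactly 7 minutes = 420 s; 384,000 × 420 × 3 × 8 = 3,870,720,000 bytes.
Track D: 13 minutes = 780 s; 36,000 × 780 × 4 × 6 = 673,920,000 bytes.
Track E: 192,000 × 644 × 2 × 8 = 1,978,368,000 bytes.
Track F: 25 minutes = 1,500 s; 8,000 × 1,500 × 4 × 2 = 96,000,000 bytes.
Total = 6,844,756,800 bytes = 6527.67 MiB.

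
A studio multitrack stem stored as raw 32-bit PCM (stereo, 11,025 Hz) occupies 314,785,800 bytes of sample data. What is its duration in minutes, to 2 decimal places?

Byte rate = 11,025 × 4 × 2 = 88,200 bytes/s.
Duration = 314,785,800 / 88,200 = 3,569 s.
3,569 s / 60 = 59.48 minutes.

59.48 minutes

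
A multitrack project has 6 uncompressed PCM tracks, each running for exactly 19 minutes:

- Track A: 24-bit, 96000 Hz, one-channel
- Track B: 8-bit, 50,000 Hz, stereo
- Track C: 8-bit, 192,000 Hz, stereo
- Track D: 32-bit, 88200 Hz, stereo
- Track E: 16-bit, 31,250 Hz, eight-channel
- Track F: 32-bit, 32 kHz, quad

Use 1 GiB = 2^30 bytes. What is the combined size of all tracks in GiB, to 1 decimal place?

exactly 19 minutes = 1,140 s.
Track A: 96,000 × 1,140 × 3 × 1 = 328,320,000 bytes.
Track B: 50,000 × 1,140 × 1 × 2 = 114,000,000 bytes.
Track C: 192,000 × 1,140 × 1 × 2 = 437,760,000 bytes.
Track D: 88,200 × 1,140 × 4 × 2 = 804,384,000 bytes.
Track E: 31,250 × 1,140 × 2 × 8 = 570,000,000 bytes.
Track F: 32,000 × 1,140 × 4 × 4 = 583,680,000 bytes.
Total = 2,838,144,000 bytes = 2.6 GiB.

2.6 GiB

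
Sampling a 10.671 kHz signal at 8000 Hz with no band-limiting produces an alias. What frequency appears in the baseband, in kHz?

Nyquist = 8,000/2 = 4,000 Hz; 10,671 Hz exceeds it.
Alias = |10,671 − 1×8,000| = |10,671 − 8,000| = 2,671 Hz = 2.671 kHz.

2.671 kHz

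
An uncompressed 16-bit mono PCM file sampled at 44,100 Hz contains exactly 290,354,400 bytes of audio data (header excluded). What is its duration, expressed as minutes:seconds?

54:52

Byte rate = 44,100 × 2 × 1 = 88,200 bytes/s.
Duration = 290,354,400 / 88,200 = 3,292 s.
3,292 s = 54:52.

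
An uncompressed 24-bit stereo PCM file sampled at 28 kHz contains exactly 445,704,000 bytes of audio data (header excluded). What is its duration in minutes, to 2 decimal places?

44.22 minutes

Byte rate = 28,000 × 3 × 2 = 168,000 bytes/s.
Duration = 445,704,000 / 168,000 = 2,653 s.
2,653 s / 60 = 44.22 minutes.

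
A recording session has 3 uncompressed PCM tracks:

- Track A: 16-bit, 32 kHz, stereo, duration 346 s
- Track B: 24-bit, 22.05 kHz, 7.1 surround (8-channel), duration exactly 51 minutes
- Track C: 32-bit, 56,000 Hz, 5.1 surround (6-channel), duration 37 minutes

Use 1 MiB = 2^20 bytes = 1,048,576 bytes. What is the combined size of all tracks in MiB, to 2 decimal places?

Track A: 32,000 × 346 × 2 × 2 = 44,288,000 bytes.
Track B: exactly 51 minutes = 3,060 s; 22,050 × 3,060 × 3 × 8 = 1,619,352,000 bytes.
Track C: 37 minutes = 2,220 s; 56,000 × 2,220 × 4 × 6 = 2,983,680,000 bytes.
Total = 4,647,320,000 bytes = 4432.03 MiB.

4432.03 MiB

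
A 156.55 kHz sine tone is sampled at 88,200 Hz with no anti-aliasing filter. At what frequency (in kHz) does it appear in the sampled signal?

Nyquist = 88,200/2 = 44,100 Hz; 156,550 Hz exceeds it.
Alias = |156,550 − 2×88,200| = |156,550 − 176,400| = 19,850 Hz = 19.85 kHz.

19.85 kHz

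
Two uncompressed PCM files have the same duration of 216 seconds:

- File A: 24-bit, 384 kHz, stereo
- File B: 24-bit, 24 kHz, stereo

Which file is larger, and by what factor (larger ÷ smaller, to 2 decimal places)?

File A: 384,000 × 3 × 2 = 2,304,000 bytes/s.
File B: 24,000 × 3 × 2 = 144,000 bytes/s.
File A is larger; ratio = 497,664,000 / 31,104,000 = 16.00.

File A, by a factor of 16.00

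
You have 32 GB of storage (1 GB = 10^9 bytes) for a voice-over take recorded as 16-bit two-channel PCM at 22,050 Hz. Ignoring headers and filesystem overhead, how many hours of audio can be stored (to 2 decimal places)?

Uncompressed byte rate = 22,050 × 2 × 2 = 88,200 bytes/s.
Capacity = 32 × 1,000,000,000 = 32,000,000,000 bytes.
32,000,000,000 / 88,200 ≈ 362811.79 s → 100.78 hours.

100.78 hours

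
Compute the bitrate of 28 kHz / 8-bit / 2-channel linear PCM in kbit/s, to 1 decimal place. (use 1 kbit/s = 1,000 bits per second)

Bit rate = 28,000 × 8 × 2 = 448,000 bits/s.
= 448.0 kbit/s.

448.0 kbit/s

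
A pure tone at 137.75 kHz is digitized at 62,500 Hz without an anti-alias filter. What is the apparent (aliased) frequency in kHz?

Nyquist = 62,500/2 = 31,250 Hz; 137,750 Hz exceeds it.
Alias = |137,750 − 2×62,500| = |137,750 − 125,000| = 12,750 Hz = 12.75 kHz.

12.75 kHz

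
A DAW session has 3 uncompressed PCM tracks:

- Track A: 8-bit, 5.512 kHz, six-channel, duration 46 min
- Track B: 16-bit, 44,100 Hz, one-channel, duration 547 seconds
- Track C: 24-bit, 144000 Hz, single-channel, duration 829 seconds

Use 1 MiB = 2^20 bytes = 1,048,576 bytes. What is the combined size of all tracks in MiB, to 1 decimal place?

474.6 MiB

Track A: 46 min = 2,760 s; 5,512 × 2,760 × 1 × 6 = 91,278,720 bytes.
Track B: 44,100 × 547 × 2 × 1 = 48,245,400 bytes.
Track C: 144,000 × 829 × 3 × 1 = 358,128,000 bytes.
Total = 497,652,120 bytes = 474.6 MiB.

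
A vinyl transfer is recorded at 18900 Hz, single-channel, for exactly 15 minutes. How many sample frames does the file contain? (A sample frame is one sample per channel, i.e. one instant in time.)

17,010,000 sample frames

exactly 15 minutes = 900 s.
18,900 samples/s × 900 s = 17,010,000 frames.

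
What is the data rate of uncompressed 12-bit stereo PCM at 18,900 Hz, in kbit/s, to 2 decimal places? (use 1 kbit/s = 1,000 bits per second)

Bit rate = 18,900 × 12 × 2 = 453,600 bits/s.
= 453.60 kbit/s.

453.60 kbit/s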